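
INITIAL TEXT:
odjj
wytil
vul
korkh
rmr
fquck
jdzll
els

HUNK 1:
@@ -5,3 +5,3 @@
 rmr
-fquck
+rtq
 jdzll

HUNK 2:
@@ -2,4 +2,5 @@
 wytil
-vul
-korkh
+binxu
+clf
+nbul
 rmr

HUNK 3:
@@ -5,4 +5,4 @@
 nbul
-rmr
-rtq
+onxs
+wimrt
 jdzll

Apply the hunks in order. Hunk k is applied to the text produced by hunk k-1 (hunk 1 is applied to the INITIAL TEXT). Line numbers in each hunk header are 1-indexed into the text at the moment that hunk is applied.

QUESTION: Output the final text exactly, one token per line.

Answer: odjj
wytil
binxu
clf
nbul
onxs
wimrt
jdzll
els

Derivation:
Hunk 1: at line 5 remove [fquck] add [rtq] -> 8 lines: odjj wytil vul korkh rmr rtq jdzll els
Hunk 2: at line 2 remove [vul,korkh] add [binxu,clf,nbul] -> 9 lines: odjj wytil binxu clf nbul rmr rtq jdzll els
Hunk 3: at line 5 remove [rmr,rtq] add [onxs,wimrt] -> 9 lines: odjj wytil binxu clf nbul onxs wimrt jdzll els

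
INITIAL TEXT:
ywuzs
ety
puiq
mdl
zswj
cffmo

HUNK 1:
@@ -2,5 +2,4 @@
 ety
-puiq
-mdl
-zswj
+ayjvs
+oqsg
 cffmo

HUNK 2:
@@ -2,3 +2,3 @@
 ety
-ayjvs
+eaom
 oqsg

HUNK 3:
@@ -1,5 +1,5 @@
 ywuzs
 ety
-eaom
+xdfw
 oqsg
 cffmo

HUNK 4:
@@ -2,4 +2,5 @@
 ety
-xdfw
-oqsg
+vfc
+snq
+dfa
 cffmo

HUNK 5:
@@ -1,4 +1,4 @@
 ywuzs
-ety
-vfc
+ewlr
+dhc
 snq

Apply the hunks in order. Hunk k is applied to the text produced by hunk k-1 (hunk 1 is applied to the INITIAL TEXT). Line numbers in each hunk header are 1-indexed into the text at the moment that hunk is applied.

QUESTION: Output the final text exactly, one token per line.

Answer: ywuzs
ewlr
dhc
snq
dfa
cffmo

Derivation:
Hunk 1: at line 2 remove [puiq,mdl,zswj] add [ayjvs,oqsg] -> 5 lines: ywuzs ety ayjvs oqsg cffmo
Hunk 2: at line 2 remove [ayjvs] add [eaom] -> 5 lines: ywuzs ety eaom oqsg cffmo
Hunk 3: at line 1 remove [eaom] add [xdfw] -> 5 lines: ywuzs ety xdfw oqsg cffmo
Hunk 4: at line 2 remove [xdfw,oqsg] add [vfc,snq,dfa] -> 6 lines: ywuzs ety vfc snq dfa cffmo
Hunk 5: at line 1 remove [ety,vfc] add [ewlr,dhc] -> 6 lines: ywuzs ewlr dhc snq dfa cffmo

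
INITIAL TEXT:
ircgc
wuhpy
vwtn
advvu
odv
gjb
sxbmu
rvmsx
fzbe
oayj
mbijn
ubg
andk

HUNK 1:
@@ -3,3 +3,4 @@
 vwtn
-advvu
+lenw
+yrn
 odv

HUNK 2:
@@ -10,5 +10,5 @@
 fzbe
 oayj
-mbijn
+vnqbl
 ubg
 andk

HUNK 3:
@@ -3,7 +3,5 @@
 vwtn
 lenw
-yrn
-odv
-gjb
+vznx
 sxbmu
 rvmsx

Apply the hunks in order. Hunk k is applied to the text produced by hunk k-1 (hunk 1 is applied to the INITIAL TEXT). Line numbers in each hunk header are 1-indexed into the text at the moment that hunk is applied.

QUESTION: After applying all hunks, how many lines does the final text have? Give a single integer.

Hunk 1: at line 3 remove [advvu] add [lenw,yrn] -> 14 lines: ircgc wuhpy vwtn lenw yrn odv gjb sxbmu rvmsx fzbe oayj mbijn ubg andk
Hunk 2: at line 10 remove [mbijn] add [vnqbl] -> 14 lines: ircgc wuhpy vwtn lenw yrn odv gjb sxbmu rvmsx fzbe oayj vnqbl ubg andk
Hunk 3: at line 3 remove [yrn,odv,gjb] add [vznx] -> 12 lines: ircgc wuhpy vwtn lenw vznx sxbmu rvmsx fzbe oayj vnqbl ubg andk
Final line count: 12

Answer: 12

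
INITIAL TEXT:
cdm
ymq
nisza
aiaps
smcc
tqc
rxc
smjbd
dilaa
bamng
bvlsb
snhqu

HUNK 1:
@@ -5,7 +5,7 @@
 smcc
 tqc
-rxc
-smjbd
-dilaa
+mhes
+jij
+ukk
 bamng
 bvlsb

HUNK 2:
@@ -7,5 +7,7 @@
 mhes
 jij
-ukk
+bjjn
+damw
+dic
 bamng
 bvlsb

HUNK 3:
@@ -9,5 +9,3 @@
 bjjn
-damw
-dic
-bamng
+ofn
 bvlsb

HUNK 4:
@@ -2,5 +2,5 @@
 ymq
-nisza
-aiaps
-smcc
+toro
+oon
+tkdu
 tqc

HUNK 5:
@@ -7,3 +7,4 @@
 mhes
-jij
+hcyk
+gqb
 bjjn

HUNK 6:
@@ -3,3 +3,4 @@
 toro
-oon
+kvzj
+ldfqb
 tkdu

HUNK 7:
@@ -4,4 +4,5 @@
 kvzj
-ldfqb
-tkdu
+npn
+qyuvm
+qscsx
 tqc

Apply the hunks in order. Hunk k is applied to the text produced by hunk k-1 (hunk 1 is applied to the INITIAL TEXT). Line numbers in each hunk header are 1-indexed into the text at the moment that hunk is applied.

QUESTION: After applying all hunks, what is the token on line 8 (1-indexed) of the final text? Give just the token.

Hunk 1: at line 5 remove [rxc,smjbd,dilaa] add [mhes,jij,ukk] -> 12 lines: cdm ymq nisza aiaps smcc tqc mhes jij ukk bamng bvlsb snhqu
Hunk 2: at line 7 remove [ukk] add [bjjn,damw,dic] -> 14 lines: cdm ymq nisza aiaps smcc tqc mhes jij bjjn damw dic bamng bvlsb snhqu
Hunk 3: at line 9 remove [damw,dic,bamng] add [ofn] -> 12 lines: cdm ymq nisza aiaps smcc tqc mhes jij bjjn ofn bvlsb snhqu
Hunk 4: at line 2 remove [nisza,aiaps,smcc] add [toro,oon,tkdu] -> 12 lines: cdm ymq toro oon tkdu tqc mhes jij bjjn ofn bvlsb snhqu
Hunk 5: at line 7 remove [jij] add [hcyk,gqb] -> 13 lines: cdm ymq toro oon tkdu tqc mhes hcyk gqb bjjn ofn bvlsb snhqu
Hunk 6: at line 3 remove [oon] add [kvzj,ldfqb] -> 14 lines: cdm ymq toro kvzj ldfqb tkdu tqc mhes hcyk gqb bjjn ofn bvlsb snhqu
Hunk 7: at line 4 remove [ldfqb,tkdu] add [npn,qyuvm,qscsx] -> 15 lines: cdm ymq toro kvzj npn qyuvm qscsx tqc mhes hcyk gqb bjjn ofn bvlsb snhqu
Final line 8: tqc

Answer: tqc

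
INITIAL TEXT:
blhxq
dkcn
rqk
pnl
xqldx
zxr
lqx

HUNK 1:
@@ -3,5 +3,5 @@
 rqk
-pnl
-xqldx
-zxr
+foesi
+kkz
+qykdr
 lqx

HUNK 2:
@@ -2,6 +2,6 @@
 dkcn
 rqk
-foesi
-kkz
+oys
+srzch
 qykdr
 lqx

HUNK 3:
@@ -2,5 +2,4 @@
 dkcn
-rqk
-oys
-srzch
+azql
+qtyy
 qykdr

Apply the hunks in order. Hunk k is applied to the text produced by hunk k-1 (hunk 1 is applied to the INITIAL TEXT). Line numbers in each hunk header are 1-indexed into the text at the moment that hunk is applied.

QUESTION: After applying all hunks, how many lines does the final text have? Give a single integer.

Answer: 6

Derivation:
Hunk 1: at line 3 remove [pnl,xqldx,zxr] add [foesi,kkz,qykdr] -> 7 lines: blhxq dkcn rqk foesi kkz qykdr lqx
Hunk 2: at line 2 remove [foesi,kkz] add [oys,srzch] -> 7 lines: blhxq dkcn rqk oys srzch qykdr lqx
Hunk 3: at line 2 remove [rqk,oys,srzch] add [azql,qtyy] -> 6 lines: blhxq dkcn azql qtyy qykdr lqx
Final line count: 6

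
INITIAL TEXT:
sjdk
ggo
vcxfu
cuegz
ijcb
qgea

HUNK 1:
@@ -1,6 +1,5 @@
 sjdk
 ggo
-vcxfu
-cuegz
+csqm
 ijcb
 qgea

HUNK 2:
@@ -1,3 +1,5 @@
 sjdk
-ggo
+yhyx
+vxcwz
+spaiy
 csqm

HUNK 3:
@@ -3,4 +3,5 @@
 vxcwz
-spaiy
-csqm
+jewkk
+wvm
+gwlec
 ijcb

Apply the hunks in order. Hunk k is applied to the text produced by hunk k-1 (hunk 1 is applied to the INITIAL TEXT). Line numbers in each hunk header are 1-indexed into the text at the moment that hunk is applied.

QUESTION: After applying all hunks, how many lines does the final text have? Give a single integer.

Hunk 1: at line 1 remove [vcxfu,cuegz] add [csqm] -> 5 lines: sjdk ggo csqm ijcb qgea
Hunk 2: at line 1 remove [ggo] add [yhyx,vxcwz,spaiy] -> 7 lines: sjdk yhyx vxcwz spaiy csqm ijcb qgea
Hunk 3: at line 3 remove [spaiy,csqm] add [jewkk,wvm,gwlec] -> 8 lines: sjdk yhyx vxcwz jewkk wvm gwlec ijcb qgea
Final line count: 8

Answer: 8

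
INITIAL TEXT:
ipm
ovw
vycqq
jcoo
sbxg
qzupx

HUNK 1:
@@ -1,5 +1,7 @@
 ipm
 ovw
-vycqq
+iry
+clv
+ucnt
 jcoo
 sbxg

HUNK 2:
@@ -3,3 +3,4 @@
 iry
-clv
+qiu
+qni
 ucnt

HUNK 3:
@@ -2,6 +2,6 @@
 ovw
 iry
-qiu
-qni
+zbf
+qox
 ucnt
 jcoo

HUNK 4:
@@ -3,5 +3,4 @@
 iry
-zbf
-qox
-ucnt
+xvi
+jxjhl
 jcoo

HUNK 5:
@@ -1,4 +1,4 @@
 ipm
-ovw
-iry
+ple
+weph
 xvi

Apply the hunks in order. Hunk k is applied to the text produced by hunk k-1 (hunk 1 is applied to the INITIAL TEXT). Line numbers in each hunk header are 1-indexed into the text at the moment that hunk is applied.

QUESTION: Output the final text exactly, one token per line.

Hunk 1: at line 1 remove [vycqq] add [iry,clv,ucnt] -> 8 lines: ipm ovw iry clv ucnt jcoo sbxg qzupx
Hunk 2: at line 3 remove [clv] add [qiu,qni] -> 9 lines: ipm ovw iry qiu qni ucnt jcoo sbxg qzupx
Hunk 3: at line 2 remove [qiu,qni] add [zbf,qox] -> 9 lines: ipm ovw iry zbf qox ucnt jcoo sbxg qzupx
Hunk 4: at line 3 remove [zbf,qox,ucnt] add [xvi,jxjhl] -> 8 lines: ipm ovw iry xvi jxjhl jcoo sbxg qzupx
Hunk 5: at line 1 remove [ovw,iry] add [ple,weph] -> 8 lines: ipm ple weph xvi jxjhl jcoo sbxg qzupx

Answer: ipm
ple
weph
xvi
jxjhl
jcoo
sbxg
qzupx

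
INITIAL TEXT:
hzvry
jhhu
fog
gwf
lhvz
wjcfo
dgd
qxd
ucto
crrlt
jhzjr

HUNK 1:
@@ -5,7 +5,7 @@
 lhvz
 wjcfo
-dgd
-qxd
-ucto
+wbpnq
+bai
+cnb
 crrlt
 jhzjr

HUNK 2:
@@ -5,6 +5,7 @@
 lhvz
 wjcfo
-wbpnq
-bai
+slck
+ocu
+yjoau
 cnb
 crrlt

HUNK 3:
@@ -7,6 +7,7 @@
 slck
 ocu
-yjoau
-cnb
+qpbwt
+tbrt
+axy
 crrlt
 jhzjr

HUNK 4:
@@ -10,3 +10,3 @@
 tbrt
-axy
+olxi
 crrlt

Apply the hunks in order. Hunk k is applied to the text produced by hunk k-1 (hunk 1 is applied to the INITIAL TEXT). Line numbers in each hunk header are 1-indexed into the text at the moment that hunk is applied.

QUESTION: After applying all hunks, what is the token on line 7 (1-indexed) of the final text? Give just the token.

Answer: slck

Derivation:
Hunk 1: at line 5 remove [dgd,qxd,ucto] add [wbpnq,bai,cnb] -> 11 lines: hzvry jhhu fog gwf lhvz wjcfo wbpnq bai cnb crrlt jhzjr
Hunk 2: at line 5 remove [wbpnq,bai] add [slck,ocu,yjoau] -> 12 lines: hzvry jhhu fog gwf lhvz wjcfo slck ocu yjoau cnb crrlt jhzjr
Hunk 3: at line 7 remove [yjoau,cnb] add [qpbwt,tbrt,axy] -> 13 lines: hzvry jhhu fog gwf lhvz wjcfo slck ocu qpbwt tbrt axy crrlt jhzjr
Hunk 4: at line 10 remove [axy] add [olxi] -> 13 lines: hzvry jhhu fog gwf lhvz wjcfo slck ocu qpbwt tbrt olxi crrlt jhzjr
Final line 7: slck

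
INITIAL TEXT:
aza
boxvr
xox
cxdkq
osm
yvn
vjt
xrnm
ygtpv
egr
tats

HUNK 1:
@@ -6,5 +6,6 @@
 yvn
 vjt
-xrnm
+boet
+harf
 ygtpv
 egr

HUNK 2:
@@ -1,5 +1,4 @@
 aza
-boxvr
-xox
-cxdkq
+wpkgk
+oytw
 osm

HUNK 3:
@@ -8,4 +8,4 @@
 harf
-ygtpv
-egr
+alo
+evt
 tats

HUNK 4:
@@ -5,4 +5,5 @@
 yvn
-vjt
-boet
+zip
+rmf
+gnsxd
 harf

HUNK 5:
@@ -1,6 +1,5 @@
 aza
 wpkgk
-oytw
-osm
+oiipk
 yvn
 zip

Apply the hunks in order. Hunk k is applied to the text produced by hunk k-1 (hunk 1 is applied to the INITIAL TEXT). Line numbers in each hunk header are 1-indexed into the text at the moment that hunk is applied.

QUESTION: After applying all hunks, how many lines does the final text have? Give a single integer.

Answer: 11

Derivation:
Hunk 1: at line 6 remove [xrnm] add [boet,harf] -> 12 lines: aza boxvr xox cxdkq osm yvn vjt boet harf ygtpv egr tats
Hunk 2: at line 1 remove [boxvr,xox,cxdkq] add [wpkgk,oytw] -> 11 lines: aza wpkgk oytw osm yvn vjt boet harf ygtpv egr tats
Hunk 3: at line 8 remove [ygtpv,egr] add [alo,evt] -> 11 lines: aza wpkgk oytw osm yvn vjt boet harf alo evt tats
Hunk 4: at line 5 remove [vjt,boet] add [zip,rmf,gnsxd] -> 12 lines: aza wpkgk oytw osm yvn zip rmf gnsxd harf alo evt tats
Hunk 5: at line 1 remove [oytw,osm] add [oiipk] -> 11 lines: aza wpkgk oiipk yvn zip rmf gnsxd harf alo evt tats
Final line count: 11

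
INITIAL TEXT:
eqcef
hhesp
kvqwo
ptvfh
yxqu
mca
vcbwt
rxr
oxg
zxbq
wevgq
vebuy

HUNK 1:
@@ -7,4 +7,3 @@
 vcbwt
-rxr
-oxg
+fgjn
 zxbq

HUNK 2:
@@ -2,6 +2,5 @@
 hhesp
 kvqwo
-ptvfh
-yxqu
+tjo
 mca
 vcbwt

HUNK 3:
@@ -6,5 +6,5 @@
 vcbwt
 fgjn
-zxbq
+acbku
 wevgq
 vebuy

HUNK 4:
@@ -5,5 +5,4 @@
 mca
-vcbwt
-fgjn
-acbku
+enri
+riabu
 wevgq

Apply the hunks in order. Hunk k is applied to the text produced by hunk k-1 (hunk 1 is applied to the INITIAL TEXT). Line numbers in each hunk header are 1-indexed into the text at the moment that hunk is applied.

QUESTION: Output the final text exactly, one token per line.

Hunk 1: at line 7 remove [rxr,oxg] add [fgjn] -> 11 lines: eqcef hhesp kvqwo ptvfh yxqu mca vcbwt fgjn zxbq wevgq vebuy
Hunk 2: at line 2 remove [ptvfh,yxqu] add [tjo] -> 10 lines: eqcef hhesp kvqwo tjo mca vcbwt fgjn zxbq wevgq vebuy
Hunk 3: at line 6 remove [zxbq] add [acbku] -> 10 lines: eqcef hhesp kvqwo tjo mca vcbwt fgjn acbku wevgq vebuy
Hunk 4: at line 5 remove [vcbwt,fgjn,acbku] add [enri,riabu] -> 9 lines: eqcef hhesp kvqwo tjo mca enri riabu wevgq vebuy

Answer: eqcef
hhesp
kvqwo
tjo
mca
enri
riabu
wevgq
vebuy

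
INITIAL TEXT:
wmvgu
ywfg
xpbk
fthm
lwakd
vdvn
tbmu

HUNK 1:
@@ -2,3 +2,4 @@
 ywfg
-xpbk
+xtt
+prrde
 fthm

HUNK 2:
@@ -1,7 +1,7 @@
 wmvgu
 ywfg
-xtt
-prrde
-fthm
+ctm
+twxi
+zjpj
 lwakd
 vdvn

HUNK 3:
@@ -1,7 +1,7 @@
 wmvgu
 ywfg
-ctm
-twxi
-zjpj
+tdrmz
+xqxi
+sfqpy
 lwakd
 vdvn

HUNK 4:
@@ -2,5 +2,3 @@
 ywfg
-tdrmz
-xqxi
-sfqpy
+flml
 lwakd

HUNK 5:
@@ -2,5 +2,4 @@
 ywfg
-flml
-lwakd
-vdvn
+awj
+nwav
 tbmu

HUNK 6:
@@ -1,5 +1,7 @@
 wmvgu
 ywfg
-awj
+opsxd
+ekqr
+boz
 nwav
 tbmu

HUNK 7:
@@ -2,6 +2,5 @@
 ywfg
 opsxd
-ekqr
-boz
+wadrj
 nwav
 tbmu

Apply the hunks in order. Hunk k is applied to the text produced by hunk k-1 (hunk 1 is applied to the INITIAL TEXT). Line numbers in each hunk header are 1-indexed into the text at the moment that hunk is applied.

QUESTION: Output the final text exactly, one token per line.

Hunk 1: at line 2 remove [xpbk] add [xtt,prrde] -> 8 lines: wmvgu ywfg xtt prrde fthm lwakd vdvn tbmu
Hunk 2: at line 1 remove [xtt,prrde,fthm] add [ctm,twxi,zjpj] -> 8 lines: wmvgu ywfg ctm twxi zjpj lwakd vdvn tbmu
Hunk 3: at line 1 remove [ctm,twxi,zjpj] add [tdrmz,xqxi,sfqpy] -> 8 lines: wmvgu ywfg tdrmz xqxi sfqpy lwakd vdvn tbmu
Hunk 4: at line 2 remove [tdrmz,xqxi,sfqpy] add [flml] -> 6 lines: wmvgu ywfg flml lwakd vdvn tbmu
Hunk 5: at line 2 remove [flml,lwakd,vdvn] add [awj,nwav] -> 5 lines: wmvgu ywfg awj nwav tbmu
Hunk 6: at line 1 remove [awj] add [opsxd,ekqr,boz] -> 7 lines: wmvgu ywfg opsxd ekqr boz nwav tbmu
Hunk 7: at line 2 remove [ekqr,boz] add [wadrj] -> 6 lines: wmvgu ywfg opsxd wadrj nwav tbmu

Answer: wmvgu
ywfg
opsxd
wadrj
nwav
tbmu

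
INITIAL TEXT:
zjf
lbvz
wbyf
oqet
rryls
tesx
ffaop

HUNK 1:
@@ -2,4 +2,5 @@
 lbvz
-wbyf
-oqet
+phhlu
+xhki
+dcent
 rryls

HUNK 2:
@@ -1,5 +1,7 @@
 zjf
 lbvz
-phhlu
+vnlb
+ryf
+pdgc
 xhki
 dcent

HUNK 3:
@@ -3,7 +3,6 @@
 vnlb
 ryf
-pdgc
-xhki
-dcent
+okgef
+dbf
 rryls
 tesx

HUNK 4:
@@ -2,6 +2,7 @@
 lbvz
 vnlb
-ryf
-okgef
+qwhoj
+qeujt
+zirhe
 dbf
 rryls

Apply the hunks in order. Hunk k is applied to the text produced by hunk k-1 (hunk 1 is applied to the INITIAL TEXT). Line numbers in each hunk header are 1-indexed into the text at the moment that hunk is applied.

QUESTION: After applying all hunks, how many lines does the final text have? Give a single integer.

Answer: 10

Derivation:
Hunk 1: at line 2 remove [wbyf,oqet] add [phhlu,xhki,dcent] -> 8 lines: zjf lbvz phhlu xhki dcent rryls tesx ffaop
Hunk 2: at line 1 remove [phhlu] add [vnlb,ryf,pdgc] -> 10 lines: zjf lbvz vnlb ryf pdgc xhki dcent rryls tesx ffaop
Hunk 3: at line 3 remove [pdgc,xhki,dcent] add [okgef,dbf] -> 9 lines: zjf lbvz vnlb ryf okgef dbf rryls tesx ffaop
Hunk 4: at line 2 remove [ryf,okgef] add [qwhoj,qeujt,zirhe] -> 10 lines: zjf lbvz vnlb qwhoj qeujt zirhe dbf rryls tesx ffaop
Final line count: 10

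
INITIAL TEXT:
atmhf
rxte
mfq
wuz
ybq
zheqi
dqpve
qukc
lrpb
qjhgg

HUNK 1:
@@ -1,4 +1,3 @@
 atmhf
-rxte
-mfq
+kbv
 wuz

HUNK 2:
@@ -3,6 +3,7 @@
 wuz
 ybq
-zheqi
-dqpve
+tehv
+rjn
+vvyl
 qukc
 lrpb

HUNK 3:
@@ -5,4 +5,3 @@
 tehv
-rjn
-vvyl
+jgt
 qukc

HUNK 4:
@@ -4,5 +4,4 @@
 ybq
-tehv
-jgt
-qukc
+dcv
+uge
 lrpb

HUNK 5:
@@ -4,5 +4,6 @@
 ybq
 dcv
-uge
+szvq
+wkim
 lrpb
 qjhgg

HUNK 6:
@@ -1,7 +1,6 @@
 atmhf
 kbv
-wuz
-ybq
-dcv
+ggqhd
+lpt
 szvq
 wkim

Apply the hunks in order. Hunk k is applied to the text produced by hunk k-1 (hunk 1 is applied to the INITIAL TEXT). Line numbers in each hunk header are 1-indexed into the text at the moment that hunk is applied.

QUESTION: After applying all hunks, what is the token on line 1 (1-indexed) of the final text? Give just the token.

Answer: atmhf

Derivation:
Hunk 1: at line 1 remove [rxte,mfq] add [kbv] -> 9 lines: atmhf kbv wuz ybq zheqi dqpve qukc lrpb qjhgg
Hunk 2: at line 3 remove [zheqi,dqpve] add [tehv,rjn,vvyl] -> 10 lines: atmhf kbv wuz ybq tehv rjn vvyl qukc lrpb qjhgg
Hunk 3: at line 5 remove [rjn,vvyl] add [jgt] -> 9 lines: atmhf kbv wuz ybq tehv jgt qukc lrpb qjhgg
Hunk 4: at line 4 remove [tehv,jgt,qukc] add [dcv,uge] -> 8 lines: atmhf kbv wuz ybq dcv uge lrpb qjhgg
Hunk 5: at line 4 remove [uge] add [szvq,wkim] -> 9 lines: atmhf kbv wuz ybq dcv szvq wkim lrpb qjhgg
Hunk 6: at line 1 remove [wuz,ybq,dcv] add [ggqhd,lpt] -> 8 lines: atmhf kbv ggqhd lpt szvq wkim lrpb qjhgg
Final line 1: atmhf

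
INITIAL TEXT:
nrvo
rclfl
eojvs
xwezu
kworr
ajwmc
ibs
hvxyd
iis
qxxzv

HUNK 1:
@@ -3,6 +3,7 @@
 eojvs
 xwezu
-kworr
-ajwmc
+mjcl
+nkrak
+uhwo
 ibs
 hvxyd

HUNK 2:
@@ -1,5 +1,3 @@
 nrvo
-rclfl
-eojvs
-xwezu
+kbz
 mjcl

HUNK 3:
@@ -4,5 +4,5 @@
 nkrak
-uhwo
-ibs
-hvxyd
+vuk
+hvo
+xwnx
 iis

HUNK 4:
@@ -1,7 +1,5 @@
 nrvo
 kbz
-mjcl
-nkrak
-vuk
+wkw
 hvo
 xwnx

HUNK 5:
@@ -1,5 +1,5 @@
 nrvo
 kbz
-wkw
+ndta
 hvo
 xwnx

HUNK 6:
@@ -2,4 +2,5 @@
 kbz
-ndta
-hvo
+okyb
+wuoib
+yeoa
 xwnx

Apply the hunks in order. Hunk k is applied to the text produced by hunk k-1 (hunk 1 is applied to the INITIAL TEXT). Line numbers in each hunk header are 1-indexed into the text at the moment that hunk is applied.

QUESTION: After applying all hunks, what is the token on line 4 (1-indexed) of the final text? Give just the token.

Answer: wuoib

Derivation:
Hunk 1: at line 3 remove [kworr,ajwmc] add [mjcl,nkrak,uhwo] -> 11 lines: nrvo rclfl eojvs xwezu mjcl nkrak uhwo ibs hvxyd iis qxxzv
Hunk 2: at line 1 remove [rclfl,eojvs,xwezu] add [kbz] -> 9 lines: nrvo kbz mjcl nkrak uhwo ibs hvxyd iis qxxzv
Hunk 3: at line 4 remove [uhwo,ibs,hvxyd] add [vuk,hvo,xwnx] -> 9 lines: nrvo kbz mjcl nkrak vuk hvo xwnx iis qxxzv
Hunk 4: at line 1 remove [mjcl,nkrak,vuk] add [wkw] -> 7 lines: nrvo kbz wkw hvo xwnx iis qxxzv
Hunk 5: at line 1 remove [wkw] add [ndta] -> 7 lines: nrvo kbz ndta hvo xwnx iis qxxzv
Hunk 6: at line 2 remove [ndta,hvo] add [okyb,wuoib,yeoa] -> 8 lines: nrvo kbz okyb wuoib yeoa xwnx iis qxxzv
Final line 4: wuoib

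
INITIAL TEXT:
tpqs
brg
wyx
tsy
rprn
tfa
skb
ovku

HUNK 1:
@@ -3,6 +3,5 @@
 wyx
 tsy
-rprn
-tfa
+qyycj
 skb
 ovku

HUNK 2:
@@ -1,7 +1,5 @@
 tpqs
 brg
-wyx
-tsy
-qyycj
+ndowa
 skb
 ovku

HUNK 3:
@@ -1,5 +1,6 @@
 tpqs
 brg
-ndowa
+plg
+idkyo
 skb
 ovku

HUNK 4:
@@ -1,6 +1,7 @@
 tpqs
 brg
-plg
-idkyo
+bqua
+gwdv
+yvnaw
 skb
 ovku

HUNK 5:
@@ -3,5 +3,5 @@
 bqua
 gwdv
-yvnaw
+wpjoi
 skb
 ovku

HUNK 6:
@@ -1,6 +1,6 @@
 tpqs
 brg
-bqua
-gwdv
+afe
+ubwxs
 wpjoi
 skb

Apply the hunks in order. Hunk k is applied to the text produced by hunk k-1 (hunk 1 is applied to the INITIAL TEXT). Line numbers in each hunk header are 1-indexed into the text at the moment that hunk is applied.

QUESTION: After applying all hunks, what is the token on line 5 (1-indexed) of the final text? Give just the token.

Answer: wpjoi

Derivation:
Hunk 1: at line 3 remove [rprn,tfa] add [qyycj] -> 7 lines: tpqs brg wyx tsy qyycj skb ovku
Hunk 2: at line 1 remove [wyx,tsy,qyycj] add [ndowa] -> 5 lines: tpqs brg ndowa skb ovku
Hunk 3: at line 1 remove [ndowa] add [plg,idkyo] -> 6 lines: tpqs brg plg idkyo skb ovku
Hunk 4: at line 1 remove [plg,idkyo] add [bqua,gwdv,yvnaw] -> 7 lines: tpqs brg bqua gwdv yvnaw skb ovku
Hunk 5: at line 3 remove [yvnaw] add [wpjoi] -> 7 lines: tpqs brg bqua gwdv wpjoi skb ovku
Hunk 6: at line 1 remove [bqua,gwdv] add [afe,ubwxs] -> 7 lines: tpqs brg afe ubwxs wpjoi skb ovku
Final line 5: wpjoi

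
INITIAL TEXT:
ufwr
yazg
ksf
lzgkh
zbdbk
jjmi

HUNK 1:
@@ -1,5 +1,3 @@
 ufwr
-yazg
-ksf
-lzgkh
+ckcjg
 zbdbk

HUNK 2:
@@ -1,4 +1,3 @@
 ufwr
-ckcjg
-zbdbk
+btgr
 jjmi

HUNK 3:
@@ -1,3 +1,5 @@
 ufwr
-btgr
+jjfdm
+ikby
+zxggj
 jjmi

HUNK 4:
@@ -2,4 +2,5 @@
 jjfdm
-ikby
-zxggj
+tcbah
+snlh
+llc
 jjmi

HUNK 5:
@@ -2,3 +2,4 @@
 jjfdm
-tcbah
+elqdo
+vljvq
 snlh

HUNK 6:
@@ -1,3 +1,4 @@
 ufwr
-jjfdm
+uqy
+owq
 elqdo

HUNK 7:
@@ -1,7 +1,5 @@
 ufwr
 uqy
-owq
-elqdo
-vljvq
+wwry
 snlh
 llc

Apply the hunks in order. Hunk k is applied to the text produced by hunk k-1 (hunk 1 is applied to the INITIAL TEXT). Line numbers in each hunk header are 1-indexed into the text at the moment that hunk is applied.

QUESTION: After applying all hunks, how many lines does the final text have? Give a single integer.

Answer: 6

Derivation:
Hunk 1: at line 1 remove [yazg,ksf,lzgkh] add [ckcjg] -> 4 lines: ufwr ckcjg zbdbk jjmi
Hunk 2: at line 1 remove [ckcjg,zbdbk] add [btgr] -> 3 lines: ufwr btgr jjmi
Hunk 3: at line 1 remove [btgr] add [jjfdm,ikby,zxggj] -> 5 lines: ufwr jjfdm ikby zxggj jjmi
Hunk 4: at line 2 remove [ikby,zxggj] add [tcbah,snlh,llc] -> 6 lines: ufwr jjfdm tcbah snlh llc jjmi
Hunk 5: at line 2 remove [tcbah] add [elqdo,vljvq] -> 7 lines: ufwr jjfdm elqdo vljvq snlh llc jjmi
Hunk 6: at line 1 remove [jjfdm] add [uqy,owq] -> 8 lines: ufwr uqy owq elqdo vljvq snlh llc jjmi
Hunk 7: at line 1 remove [owq,elqdo,vljvq] add [wwry] -> 6 lines: ufwr uqy wwry snlh llc jjmi
Final line count: 6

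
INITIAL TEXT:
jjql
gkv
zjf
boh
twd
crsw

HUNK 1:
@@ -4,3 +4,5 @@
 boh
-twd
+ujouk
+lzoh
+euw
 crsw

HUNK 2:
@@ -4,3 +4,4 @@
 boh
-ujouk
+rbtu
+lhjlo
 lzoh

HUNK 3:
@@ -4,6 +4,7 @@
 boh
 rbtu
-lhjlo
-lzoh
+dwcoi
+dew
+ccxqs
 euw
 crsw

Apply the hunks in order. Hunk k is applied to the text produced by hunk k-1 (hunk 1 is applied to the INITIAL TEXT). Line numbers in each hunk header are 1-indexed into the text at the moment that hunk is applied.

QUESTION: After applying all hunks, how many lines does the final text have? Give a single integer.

Answer: 10

Derivation:
Hunk 1: at line 4 remove [twd] add [ujouk,lzoh,euw] -> 8 lines: jjql gkv zjf boh ujouk lzoh euw crsw
Hunk 2: at line 4 remove [ujouk] add [rbtu,lhjlo] -> 9 lines: jjql gkv zjf boh rbtu lhjlo lzoh euw crsw
Hunk 3: at line 4 remove [lhjlo,lzoh] add [dwcoi,dew,ccxqs] -> 10 lines: jjql gkv zjf boh rbtu dwcoi dew ccxqs euw crsw
Final line count: 10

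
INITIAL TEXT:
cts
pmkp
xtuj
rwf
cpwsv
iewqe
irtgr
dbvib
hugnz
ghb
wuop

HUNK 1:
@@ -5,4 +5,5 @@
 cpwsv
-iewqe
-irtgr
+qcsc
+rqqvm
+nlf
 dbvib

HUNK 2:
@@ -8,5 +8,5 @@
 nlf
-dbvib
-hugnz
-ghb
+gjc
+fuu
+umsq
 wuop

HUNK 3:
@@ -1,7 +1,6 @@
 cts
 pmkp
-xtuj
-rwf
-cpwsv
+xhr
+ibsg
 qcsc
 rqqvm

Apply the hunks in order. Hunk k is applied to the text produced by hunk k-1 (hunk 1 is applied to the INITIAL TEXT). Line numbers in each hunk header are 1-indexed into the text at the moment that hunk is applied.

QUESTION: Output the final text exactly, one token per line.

Answer: cts
pmkp
xhr
ibsg
qcsc
rqqvm
nlf
gjc
fuu
umsq
wuop

Derivation:
Hunk 1: at line 5 remove [iewqe,irtgr] add [qcsc,rqqvm,nlf] -> 12 lines: cts pmkp xtuj rwf cpwsv qcsc rqqvm nlf dbvib hugnz ghb wuop
Hunk 2: at line 8 remove [dbvib,hugnz,ghb] add [gjc,fuu,umsq] -> 12 lines: cts pmkp xtuj rwf cpwsv qcsc rqqvm nlf gjc fuu umsq wuop
Hunk 3: at line 1 remove [xtuj,rwf,cpwsv] add [xhr,ibsg] -> 11 lines: cts pmkp xhr ibsg qcsc rqqvm nlf gjc fuu umsq wuop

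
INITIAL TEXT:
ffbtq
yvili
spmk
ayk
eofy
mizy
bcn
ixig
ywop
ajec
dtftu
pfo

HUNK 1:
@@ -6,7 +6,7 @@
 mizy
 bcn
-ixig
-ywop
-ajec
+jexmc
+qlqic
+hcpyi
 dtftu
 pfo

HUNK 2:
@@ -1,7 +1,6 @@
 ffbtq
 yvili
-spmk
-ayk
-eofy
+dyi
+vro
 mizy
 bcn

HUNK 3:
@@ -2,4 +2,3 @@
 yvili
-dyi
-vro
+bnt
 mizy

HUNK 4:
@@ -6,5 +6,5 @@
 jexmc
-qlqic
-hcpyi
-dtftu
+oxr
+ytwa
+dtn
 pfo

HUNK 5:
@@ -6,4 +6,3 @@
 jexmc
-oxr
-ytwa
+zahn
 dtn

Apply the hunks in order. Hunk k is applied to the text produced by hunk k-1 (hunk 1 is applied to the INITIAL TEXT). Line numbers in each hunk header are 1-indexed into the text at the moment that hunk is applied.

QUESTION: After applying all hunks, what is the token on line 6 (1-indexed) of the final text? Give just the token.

Hunk 1: at line 6 remove [ixig,ywop,ajec] add [jexmc,qlqic,hcpyi] -> 12 lines: ffbtq yvili spmk ayk eofy mizy bcn jexmc qlqic hcpyi dtftu pfo
Hunk 2: at line 1 remove [spmk,ayk,eofy] add [dyi,vro] -> 11 lines: ffbtq yvili dyi vro mizy bcn jexmc qlqic hcpyi dtftu pfo
Hunk 3: at line 2 remove [dyi,vro] add [bnt] -> 10 lines: ffbtq yvili bnt mizy bcn jexmc qlqic hcpyi dtftu pfo
Hunk 4: at line 6 remove [qlqic,hcpyi,dtftu] add [oxr,ytwa,dtn] -> 10 lines: ffbtq yvili bnt mizy bcn jexmc oxr ytwa dtn pfo
Hunk 5: at line 6 remove [oxr,ytwa] add [zahn] -> 9 lines: ffbtq yvili bnt mizy bcn jexmc zahn dtn pfo
Final line 6: jexmc

Answer: jexmc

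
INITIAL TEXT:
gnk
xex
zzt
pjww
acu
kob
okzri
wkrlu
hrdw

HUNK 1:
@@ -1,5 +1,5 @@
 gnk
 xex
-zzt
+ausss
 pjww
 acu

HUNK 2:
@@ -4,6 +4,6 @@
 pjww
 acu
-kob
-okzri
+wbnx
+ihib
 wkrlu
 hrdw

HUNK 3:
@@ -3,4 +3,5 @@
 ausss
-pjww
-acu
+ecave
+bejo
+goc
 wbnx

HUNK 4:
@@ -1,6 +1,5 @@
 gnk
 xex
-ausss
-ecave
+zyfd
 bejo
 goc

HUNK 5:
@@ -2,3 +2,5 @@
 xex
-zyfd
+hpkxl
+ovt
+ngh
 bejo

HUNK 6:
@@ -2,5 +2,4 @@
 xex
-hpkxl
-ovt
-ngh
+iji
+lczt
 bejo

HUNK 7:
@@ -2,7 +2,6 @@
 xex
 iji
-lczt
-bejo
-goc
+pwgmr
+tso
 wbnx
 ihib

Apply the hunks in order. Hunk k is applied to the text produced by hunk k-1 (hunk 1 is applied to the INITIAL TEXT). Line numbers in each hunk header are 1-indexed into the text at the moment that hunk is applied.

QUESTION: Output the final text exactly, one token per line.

Hunk 1: at line 1 remove [zzt] add [ausss] -> 9 lines: gnk xex ausss pjww acu kob okzri wkrlu hrdw
Hunk 2: at line 4 remove [kob,okzri] add [wbnx,ihib] -> 9 lines: gnk xex ausss pjww acu wbnx ihib wkrlu hrdw
Hunk 3: at line 3 remove [pjww,acu] add [ecave,bejo,goc] -> 10 lines: gnk xex ausss ecave bejo goc wbnx ihib wkrlu hrdw
Hunk 4: at line 1 remove [ausss,ecave] add [zyfd] -> 9 lines: gnk xex zyfd bejo goc wbnx ihib wkrlu hrdw
Hunk 5: at line 2 remove [zyfd] add [hpkxl,ovt,ngh] -> 11 lines: gnk xex hpkxl ovt ngh bejo goc wbnx ihib wkrlu hrdw
Hunk 6: at line 2 remove [hpkxl,ovt,ngh] add [iji,lczt] -> 10 lines: gnk xex iji lczt bejo goc wbnx ihib wkrlu hrdw
Hunk 7: at line 2 remove [lczt,bejo,goc] add [pwgmr,tso] -> 9 lines: gnk xex iji pwgmr tso wbnx ihib wkrlu hrdw

Answer: gnk
xex
iji
pwgmr
tso
wbnx
ihib
wkrlu
hrdw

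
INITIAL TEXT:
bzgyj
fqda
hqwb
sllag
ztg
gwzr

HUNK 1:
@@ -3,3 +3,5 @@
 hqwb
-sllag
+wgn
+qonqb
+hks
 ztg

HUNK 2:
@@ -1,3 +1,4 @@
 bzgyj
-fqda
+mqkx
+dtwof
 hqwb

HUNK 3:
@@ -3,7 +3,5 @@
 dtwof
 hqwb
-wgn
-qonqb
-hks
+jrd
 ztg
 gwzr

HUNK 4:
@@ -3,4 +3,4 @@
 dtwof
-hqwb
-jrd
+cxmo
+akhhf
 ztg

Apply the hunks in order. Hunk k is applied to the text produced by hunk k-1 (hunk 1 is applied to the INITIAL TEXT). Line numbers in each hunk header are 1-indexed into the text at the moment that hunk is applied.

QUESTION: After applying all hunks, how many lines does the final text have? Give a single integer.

Hunk 1: at line 3 remove [sllag] add [wgn,qonqb,hks] -> 8 lines: bzgyj fqda hqwb wgn qonqb hks ztg gwzr
Hunk 2: at line 1 remove [fqda] add [mqkx,dtwof] -> 9 lines: bzgyj mqkx dtwof hqwb wgn qonqb hks ztg gwzr
Hunk 3: at line 3 remove [wgn,qonqb,hks] add [jrd] -> 7 lines: bzgyj mqkx dtwof hqwb jrd ztg gwzr
Hunk 4: at line 3 remove [hqwb,jrd] add [cxmo,akhhf] -> 7 lines: bzgyj mqkx dtwof cxmo akhhf ztg gwzr
Final line count: 7

Answer: 7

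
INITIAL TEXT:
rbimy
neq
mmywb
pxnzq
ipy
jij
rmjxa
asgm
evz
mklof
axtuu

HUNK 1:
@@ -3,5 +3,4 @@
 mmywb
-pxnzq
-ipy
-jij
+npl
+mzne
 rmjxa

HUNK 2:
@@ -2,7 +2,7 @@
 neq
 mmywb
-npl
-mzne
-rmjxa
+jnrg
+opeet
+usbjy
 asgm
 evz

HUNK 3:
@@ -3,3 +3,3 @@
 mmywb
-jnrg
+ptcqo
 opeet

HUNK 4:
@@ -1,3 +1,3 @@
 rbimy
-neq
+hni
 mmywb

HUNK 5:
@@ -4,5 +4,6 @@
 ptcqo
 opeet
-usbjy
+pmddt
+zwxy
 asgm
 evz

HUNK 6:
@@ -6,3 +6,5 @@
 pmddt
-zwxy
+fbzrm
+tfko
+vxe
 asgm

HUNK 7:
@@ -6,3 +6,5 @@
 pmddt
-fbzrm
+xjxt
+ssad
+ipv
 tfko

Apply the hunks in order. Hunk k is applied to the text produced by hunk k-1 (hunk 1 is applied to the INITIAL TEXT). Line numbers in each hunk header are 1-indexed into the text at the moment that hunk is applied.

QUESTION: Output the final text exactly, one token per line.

Answer: rbimy
hni
mmywb
ptcqo
opeet
pmddt
xjxt
ssad
ipv
tfko
vxe
asgm
evz
mklof
axtuu

Derivation:
Hunk 1: at line 3 remove [pxnzq,ipy,jij] add [npl,mzne] -> 10 lines: rbimy neq mmywb npl mzne rmjxa asgm evz mklof axtuu
Hunk 2: at line 2 remove [npl,mzne,rmjxa] add [jnrg,opeet,usbjy] -> 10 lines: rbimy neq mmywb jnrg opeet usbjy asgm evz mklof axtuu
Hunk 3: at line 3 remove [jnrg] add [ptcqo] -> 10 lines: rbimy neq mmywb ptcqo opeet usbjy asgm evz mklof axtuu
Hunk 4: at line 1 remove [neq] add [hni] -> 10 lines: rbimy hni mmywb ptcqo opeet usbjy asgm evz mklof axtuu
Hunk 5: at line 4 remove [usbjy] add [pmddt,zwxy] -> 11 lines: rbimy hni mmywb ptcqo opeet pmddt zwxy asgm evz mklof axtuu
Hunk 6: at line 6 remove [zwxy] add [fbzrm,tfko,vxe] -> 13 lines: rbimy hni mmywb ptcqo opeet pmddt fbzrm tfko vxe asgm evz mklof axtuu
Hunk 7: at line 6 remove [fbzrm] add [xjxt,ssad,ipv] -> 15 lines: rbimy hni mmywb ptcqo opeet pmddt xjxt ssad ipv tfko vxe asgm evz mklof axtuu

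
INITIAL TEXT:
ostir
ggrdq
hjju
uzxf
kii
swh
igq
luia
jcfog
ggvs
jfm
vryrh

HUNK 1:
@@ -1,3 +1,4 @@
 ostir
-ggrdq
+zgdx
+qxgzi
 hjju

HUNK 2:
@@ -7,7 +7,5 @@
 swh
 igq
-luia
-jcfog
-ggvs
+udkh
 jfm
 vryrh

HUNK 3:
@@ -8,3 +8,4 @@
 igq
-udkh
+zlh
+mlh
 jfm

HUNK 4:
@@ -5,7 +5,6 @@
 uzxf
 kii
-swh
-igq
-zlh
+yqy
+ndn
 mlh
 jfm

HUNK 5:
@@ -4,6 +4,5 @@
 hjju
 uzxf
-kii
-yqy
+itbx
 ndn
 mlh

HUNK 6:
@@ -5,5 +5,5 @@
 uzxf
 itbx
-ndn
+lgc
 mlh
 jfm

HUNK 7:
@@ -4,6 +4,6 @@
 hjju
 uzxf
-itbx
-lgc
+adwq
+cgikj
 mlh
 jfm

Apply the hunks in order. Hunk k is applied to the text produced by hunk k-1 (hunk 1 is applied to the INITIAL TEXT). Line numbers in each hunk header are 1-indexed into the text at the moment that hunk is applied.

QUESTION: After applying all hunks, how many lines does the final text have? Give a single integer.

Hunk 1: at line 1 remove [ggrdq] add [zgdx,qxgzi] -> 13 lines: ostir zgdx qxgzi hjju uzxf kii swh igq luia jcfog ggvs jfm vryrh
Hunk 2: at line 7 remove [luia,jcfog,ggvs] add [udkh] -> 11 lines: ostir zgdx qxgzi hjju uzxf kii swh igq udkh jfm vryrh
Hunk 3: at line 8 remove [udkh] add [zlh,mlh] -> 12 lines: ostir zgdx qxgzi hjju uzxf kii swh igq zlh mlh jfm vryrh
Hunk 4: at line 5 remove [swh,igq,zlh] add [yqy,ndn] -> 11 lines: ostir zgdx qxgzi hjju uzxf kii yqy ndn mlh jfm vryrh
Hunk 5: at line 4 remove [kii,yqy] add [itbx] -> 10 lines: ostir zgdx qxgzi hjju uzxf itbx ndn mlh jfm vryrh
Hunk 6: at line 5 remove [ndn] add [lgc] -> 10 lines: ostir zgdx qxgzi hjju uzxf itbx lgc mlh jfm vryrh
Hunk 7: at line 4 remove [itbx,lgc] add [adwq,cgikj] -> 10 lines: ostir zgdx qxgzi hjju uzxf adwq cgikj mlh jfm vryrh
Final line count: 10

Answer: 10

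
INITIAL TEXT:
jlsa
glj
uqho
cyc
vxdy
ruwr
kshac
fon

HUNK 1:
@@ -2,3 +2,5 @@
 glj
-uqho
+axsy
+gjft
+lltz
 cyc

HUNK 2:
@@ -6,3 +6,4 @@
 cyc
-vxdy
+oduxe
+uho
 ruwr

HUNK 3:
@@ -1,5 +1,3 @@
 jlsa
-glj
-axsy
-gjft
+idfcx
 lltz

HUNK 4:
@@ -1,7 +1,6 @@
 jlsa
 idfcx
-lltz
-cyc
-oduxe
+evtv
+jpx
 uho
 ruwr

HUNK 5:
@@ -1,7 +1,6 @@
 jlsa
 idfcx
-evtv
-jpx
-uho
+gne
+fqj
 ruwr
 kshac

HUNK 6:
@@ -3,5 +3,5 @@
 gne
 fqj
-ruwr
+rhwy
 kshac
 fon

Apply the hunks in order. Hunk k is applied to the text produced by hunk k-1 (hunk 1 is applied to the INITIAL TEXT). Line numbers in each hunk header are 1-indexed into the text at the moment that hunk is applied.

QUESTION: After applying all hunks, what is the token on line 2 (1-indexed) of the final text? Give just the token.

Answer: idfcx

Derivation:
Hunk 1: at line 2 remove [uqho] add [axsy,gjft,lltz] -> 10 lines: jlsa glj axsy gjft lltz cyc vxdy ruwr kshac fon
Hunk 2: at line 6 remove [vxdy] add [oduxe,uho] -> 11 lines: jlsa glj axsy gjft lltz cyc oduxe uho ruwr kshac fon
Hunk 3: at line 1 remove [glj,axsy,gjft] add [idfcx] -> 9 lines: jlsa idfcx lltz cyc oduxe uho ruwr kshac fon
Hunk 4: at line 1 remove [lltz,cyc,oduxe] add [evtv,jpx] -> 8 lines: jlsa idfcx evtv jpx uho ruwr kshac fon
Hunk 5: at line 1 remove [evtv,jpx,uho] add [gne,fqj] -> 7 lines: jlsa idfcx gne fqj ruwr kshac fon
Hunk 6: at line 3 remove [ruwr] add [rhwy] -> 7 lines: jlsa idfcx gne fqj rhwy kshac fon
Final line 2: idfcx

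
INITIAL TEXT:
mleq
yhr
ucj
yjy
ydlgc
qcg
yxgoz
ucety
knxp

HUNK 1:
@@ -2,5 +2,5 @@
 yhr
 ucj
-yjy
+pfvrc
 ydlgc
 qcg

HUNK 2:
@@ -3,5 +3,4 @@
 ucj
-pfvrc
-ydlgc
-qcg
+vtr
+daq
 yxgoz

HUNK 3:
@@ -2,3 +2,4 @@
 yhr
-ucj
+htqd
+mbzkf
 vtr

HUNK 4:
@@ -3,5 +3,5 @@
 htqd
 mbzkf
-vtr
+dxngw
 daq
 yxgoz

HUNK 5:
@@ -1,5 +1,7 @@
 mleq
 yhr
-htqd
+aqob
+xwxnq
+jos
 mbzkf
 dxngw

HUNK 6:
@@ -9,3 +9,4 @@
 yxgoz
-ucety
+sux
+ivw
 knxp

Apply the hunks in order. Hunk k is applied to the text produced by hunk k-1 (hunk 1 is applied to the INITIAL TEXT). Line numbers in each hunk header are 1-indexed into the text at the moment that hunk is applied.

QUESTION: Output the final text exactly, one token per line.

Answer: mleq
yhr
aqob
xwxnq
jos
mbzkf
dxngw
daq
yxgoz
sux
ivw
knxp

Derivation:
Hunk 1: at line 2 remove [yjy] add [pfvrc] -> 9 lines: mleq yhr ucj pfvrc ydlgc qcg yxgoz ucety knxp
Hunk 2: at line 3 remove [pfvrc,ydlgc,qcg] add [vtr,daq] -> 8 lines: mleq yhr ucj vtr daq yxgoz ucety knxp
Hunk 3: at line 2 remove [ucj] add [htqd,mbzkf] -> 9 lines: mleq yhr htqd mbzkf vtr daq yxgoz ucety knxp
Hunk 4: at line 3 remove [vtr] add [dxngw] -> 9 lines: mleq yhr htqd mbzkf dxngw daq yxgoz ucety knxp
Hunk 5: at line 1 remove [htqd] add [aqob,xwxnq,jos] -> 11 lines: mleq yhr aqob xwxnq jos mbzkf dxngw daq yxgoz ucety knxp
Hunk 6: at line 9 remove [ucety] add [sux,ivw] -> 12 lines: mleq yhr aqob xwxnq jos mbzkf dxngw daq yxgoz sux ivw knxp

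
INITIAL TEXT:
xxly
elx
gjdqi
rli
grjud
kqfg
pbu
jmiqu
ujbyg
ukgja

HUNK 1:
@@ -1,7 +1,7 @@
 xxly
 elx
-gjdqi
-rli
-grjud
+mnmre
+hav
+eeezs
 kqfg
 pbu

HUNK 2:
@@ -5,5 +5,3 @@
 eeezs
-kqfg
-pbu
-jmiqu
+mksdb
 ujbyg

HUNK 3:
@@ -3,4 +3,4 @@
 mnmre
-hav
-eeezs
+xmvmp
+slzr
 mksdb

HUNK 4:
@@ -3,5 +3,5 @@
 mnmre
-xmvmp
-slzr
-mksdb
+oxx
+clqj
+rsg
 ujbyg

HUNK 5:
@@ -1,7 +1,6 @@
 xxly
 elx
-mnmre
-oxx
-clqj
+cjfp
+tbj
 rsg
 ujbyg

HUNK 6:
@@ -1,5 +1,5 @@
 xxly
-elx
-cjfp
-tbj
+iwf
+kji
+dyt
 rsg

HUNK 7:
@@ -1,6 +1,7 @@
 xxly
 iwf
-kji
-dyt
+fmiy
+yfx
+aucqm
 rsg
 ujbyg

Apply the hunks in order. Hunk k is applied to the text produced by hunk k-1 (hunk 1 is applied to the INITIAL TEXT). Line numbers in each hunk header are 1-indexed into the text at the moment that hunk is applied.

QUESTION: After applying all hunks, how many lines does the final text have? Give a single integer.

Hunk 1: at line 1 remove [gjdqi,rli,grjud] add [mnmre,hav,eeezs] -> 10 lines: xxly elx mnmre hav eeezs kqfg pbu jmiqu ujbyg ukgja
Hunk 2: at line 5 remove [kqfg,pbu,jmiqu] add [mksdb] -> 8 lines: xxly elx mnmre hav eeezs mksdb ujbyg ukgja
Hunk 3: at line 3 remove [hav,eeezs] add [xmvmp,slzr] -> 8 lines: xxly elx mnmre xmvmp slzr mksdb ujbyg ukgja
Hunk 4: at line 3 remove [xmvmp,slzr,mksdb] add [oxx,clqj,rsg] -> 8 lines: xxly elx mnmre oxx clqj rsg ujbyg ukgja
Hunk 5: at line 1 remove [mnmre,oxx,clqj] add [cjfp,tbj] -> 7 lines: xxly elx cjfp tbj rsg ujbyg ukgja
Hunk 6: at line 1 remove [elx,cjfp,tbj] add [iwf,kji,dyt] -> 7 lines: xxly iwf kji dyt rsg ujbyg ukgja
Hunk 7: at line 1 remove [kji,dyt] add [fmiy,yfx,aucqm] -> 8 lines: xxly iwf fmiy yfx aucqm rsg ujbyg ukgja
Final line count: 8

Answer: 8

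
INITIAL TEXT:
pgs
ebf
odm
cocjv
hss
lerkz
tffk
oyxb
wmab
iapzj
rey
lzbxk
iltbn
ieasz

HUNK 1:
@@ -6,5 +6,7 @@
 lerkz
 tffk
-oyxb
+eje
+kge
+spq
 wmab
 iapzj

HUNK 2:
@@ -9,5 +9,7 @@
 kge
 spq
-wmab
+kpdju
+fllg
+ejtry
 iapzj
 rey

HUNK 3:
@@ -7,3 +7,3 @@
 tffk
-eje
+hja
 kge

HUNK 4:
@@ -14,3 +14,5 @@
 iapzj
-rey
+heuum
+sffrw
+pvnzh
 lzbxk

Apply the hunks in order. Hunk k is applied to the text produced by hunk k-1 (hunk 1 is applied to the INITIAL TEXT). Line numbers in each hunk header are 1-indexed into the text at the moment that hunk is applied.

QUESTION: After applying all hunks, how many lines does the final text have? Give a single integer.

Hunk 1: at line 6 remove [oyxb] add [eje,kge,spq] -> 16 lines: pgs ebf odm cocjv hss lerkz tffk eje kge spq wmab iapzj rey lzbxk iltbn ieasz
Hunk 2: at line 9 remove [wmab] add [kpdju,fllg,ejtry] -> 18 lines: pgs ebf odm cocjv hss lerkz tffk eje kge spq kpdju fllg ejtry iapzj rey lzbxk iltbn ieasz
Hunk 3: at line 7 remove [eje] add [hja] -> 18 lines: pgs ebf odm cocjv hss lerkz tffk hja kge spq kpdju fllg ejtry iapzj rey lzbxk iltbn ieasz
Hunk 4: at line 14 remove [rey] add [heuum,sffrw,pvnzh] -> 20 lines: pgs ebf odm cocjv hss lerkz tffk hja kge spq kpdju fllg ejtry iapzj heuum sffrw pvnzh lzbxk iltbn ieasz
Final line count: 20

Answer: 20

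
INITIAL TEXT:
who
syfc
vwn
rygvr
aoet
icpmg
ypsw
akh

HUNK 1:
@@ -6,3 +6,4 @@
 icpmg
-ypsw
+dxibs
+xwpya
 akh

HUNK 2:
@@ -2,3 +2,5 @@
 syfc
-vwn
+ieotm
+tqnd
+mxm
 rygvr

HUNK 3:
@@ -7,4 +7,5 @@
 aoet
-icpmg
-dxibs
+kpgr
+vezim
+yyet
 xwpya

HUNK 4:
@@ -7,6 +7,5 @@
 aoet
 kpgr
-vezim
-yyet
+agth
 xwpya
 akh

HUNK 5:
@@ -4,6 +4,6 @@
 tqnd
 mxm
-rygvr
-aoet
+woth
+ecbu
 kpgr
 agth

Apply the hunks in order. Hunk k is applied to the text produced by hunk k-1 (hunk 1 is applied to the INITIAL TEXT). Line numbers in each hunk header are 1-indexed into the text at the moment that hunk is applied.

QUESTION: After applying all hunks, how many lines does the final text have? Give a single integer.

Hunk 1: at line 6 remove [ypsw] add [dxibs,xwpya] -> 9 lines: who syfc vwn rygvr aoet icpmg dxibs xwpya akh
Hunk 2: at line 2 remove [vwn] add [ieotm,tqnd,mxm] -> 11 lines: who syfc ieotm tqnd mxm rygvr aoet icpmg dxibs xwpya akh
Hunk 3: at line 7 remove [icpmg,dxibs] add [kpgr,vezim,yyet] -> 12 lines: who syfc ieotm tqnd mxm rygvr aoet kpgr vezim yyet xwpya akh
Hunk 4: at line 7 remove [vezim,yyet] add [agth] -> 11 lines: who syfc ieotm tqnd mxm rygvr aoet kpgr agth xwpya akh
Hunk 5: at line 4 remove [rygvr,aoet] add [woth,ecbu] -> 11 lines: who syfc ieotm tqnd mxm woth ecbu kpgr agth xwpya akh
Final line count: 11

Answer: 11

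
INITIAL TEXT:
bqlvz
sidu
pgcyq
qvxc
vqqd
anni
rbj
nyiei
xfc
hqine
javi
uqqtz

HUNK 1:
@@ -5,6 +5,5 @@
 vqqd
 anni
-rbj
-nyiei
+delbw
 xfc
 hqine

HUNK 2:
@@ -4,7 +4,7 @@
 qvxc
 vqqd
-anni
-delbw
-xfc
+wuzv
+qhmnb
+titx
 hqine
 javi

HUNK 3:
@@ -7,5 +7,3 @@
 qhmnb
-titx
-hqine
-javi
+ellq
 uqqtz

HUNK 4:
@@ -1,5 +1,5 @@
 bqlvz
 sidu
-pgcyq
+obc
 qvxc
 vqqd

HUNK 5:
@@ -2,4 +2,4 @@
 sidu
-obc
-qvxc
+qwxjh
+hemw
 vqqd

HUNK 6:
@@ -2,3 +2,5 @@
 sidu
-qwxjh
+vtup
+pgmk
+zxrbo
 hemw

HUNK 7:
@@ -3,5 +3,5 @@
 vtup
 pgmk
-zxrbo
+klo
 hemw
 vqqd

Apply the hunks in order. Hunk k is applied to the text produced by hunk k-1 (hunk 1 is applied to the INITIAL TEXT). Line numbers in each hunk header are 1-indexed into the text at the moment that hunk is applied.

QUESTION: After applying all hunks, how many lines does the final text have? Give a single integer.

Hunk 1: at line 5 remove [rbj,nyiei] add [delbw] -> 11 lines: bqlvz sidu pgcyq qvxc vqqd anni delbw xfc hqine javi uqqtz
Hunk 2: at line 4 remove [anni,delbw,xfc] add [wuzv,qhmnb,titx] -> 11 lines: bqlvz sidu pgcyq qvxc vqqd wuzv qhmnb titx hqine javi uqqtz
Hunk 3: at line 7 remove [titx,hqine,javi] add [ellq] -> 9 lines: bqlvz sidu pgcyq qvxc vqqd wuzv qhmnb ellq uqqtz
Hunk 4: at line 1 remove [pgcyq] add [obc] -> 9 lines: bqlvz sidu obc qvxc vqqd wuzv qhmnb ellq uqqtz
Hunk 5: at line 2 remove [obc,qvxc] add [qwxjh,hemw] -> 9 lines: bqlvz sidu qwxjh hemw vqqd wuzv qhmnb ellq uqqtz
Hunk 6: at line 2 remove [qwxjh] add [vtup,pgmk,zxrbo] -> 11 lines: bqlvz sidu vtup pgmk zxrbo hemw vqqd wuzv qhmnb ellq uqqtz
Hunk 7: at line 3 remove [zxrbo] add [klo] -> 11 lines: bqlvz sidu vtup pgmk klo hemw vqqd wuzv qhmnb ellq uqqtz
Final line count: 11

Answer: 11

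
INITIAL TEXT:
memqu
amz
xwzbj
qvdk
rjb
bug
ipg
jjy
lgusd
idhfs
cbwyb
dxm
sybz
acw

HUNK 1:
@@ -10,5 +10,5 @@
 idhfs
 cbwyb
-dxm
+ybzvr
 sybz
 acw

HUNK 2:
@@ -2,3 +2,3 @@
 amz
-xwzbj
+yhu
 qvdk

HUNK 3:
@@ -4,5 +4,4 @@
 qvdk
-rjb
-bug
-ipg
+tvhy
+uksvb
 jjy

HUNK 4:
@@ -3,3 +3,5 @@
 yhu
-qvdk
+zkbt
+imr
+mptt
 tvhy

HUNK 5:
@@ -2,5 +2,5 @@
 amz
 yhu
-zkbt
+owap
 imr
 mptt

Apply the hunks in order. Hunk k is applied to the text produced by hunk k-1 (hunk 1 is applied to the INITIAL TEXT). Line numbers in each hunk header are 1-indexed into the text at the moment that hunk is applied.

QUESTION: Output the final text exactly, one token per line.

Answer: memqu
amz
yhu
owap
imr
mptt
tvhy
uksvb
jjy
lgusd
idhfs
cbwyb
ybzvr
sybz
acw

Derivation:
Hunk 1: at line 10 remove [dxm] add [ybzvr] -> 14 lines: memqu amz xwzbj qvdk rjb bug ipg jjy lgusd idhfs cbwyb ybzvr sybz acw
Hunk 2: at line 2 remove [xwzbj] add [yhu] -> 14 lines: memqu amz yhu qvdk rjb bug ipg jjy lgusd idhfs cbwyb ybzvr sybz acw
Hunk 3: at line 4 remove [rjb,bug,ipg] add [tvhy,uksvb] -> 13 lines: memqu amz yhu qvdk tvhy uksvb jjy lgusd idhfs cbwyb ybzvr sybz acw
Hunk 4: at line 3 remove [qvdk] add [zkbt,imr,mptt] -> 15 lines: memqu amz yhu zkbt imr mptt tvhy uksvb jjy lgusd idhfs cbwyb ybzvr sybz acw
Hunk 5: at line 2 remove [zkbt] add [owap] -> 15 lines: memqu amz yhu owap imr mptt tvhy uksvb jjy lgusd idhfs cbwyb ybzvr sybz acw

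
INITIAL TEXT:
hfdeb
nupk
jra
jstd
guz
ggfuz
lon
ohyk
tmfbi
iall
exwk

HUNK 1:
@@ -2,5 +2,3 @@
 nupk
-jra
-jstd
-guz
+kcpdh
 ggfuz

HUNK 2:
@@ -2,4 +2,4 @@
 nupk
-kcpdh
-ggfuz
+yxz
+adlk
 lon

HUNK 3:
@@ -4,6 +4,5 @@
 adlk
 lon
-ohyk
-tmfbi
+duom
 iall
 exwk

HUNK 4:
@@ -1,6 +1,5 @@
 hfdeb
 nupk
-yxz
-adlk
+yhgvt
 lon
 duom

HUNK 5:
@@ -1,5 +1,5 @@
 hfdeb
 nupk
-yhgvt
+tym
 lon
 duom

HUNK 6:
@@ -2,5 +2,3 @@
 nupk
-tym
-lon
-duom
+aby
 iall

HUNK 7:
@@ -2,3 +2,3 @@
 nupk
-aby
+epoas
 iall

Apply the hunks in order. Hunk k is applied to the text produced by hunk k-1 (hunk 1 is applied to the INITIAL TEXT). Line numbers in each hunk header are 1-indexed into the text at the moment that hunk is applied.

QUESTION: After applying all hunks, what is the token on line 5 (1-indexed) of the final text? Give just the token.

Answer: exwk

Derivation:
Hunk 1: at line 2 remove [jra,jstd,guz] add [kcpdh] -> 9 lines: hfdeb nupk kcpdh ggfuz lon ohyk tmfbi iall exwk
Hunk 2: at line 2 remove [kcpdh,ggfuz] add [yxz,adlk] -> 9 lines: hfdeb nupk yxz adlk lon ohyk tmfbi iall exwk
Hunk 3: at line 4 remove [ohyk,tmfbi] add [duom] -> 8 lines: hfdeb nupk yxz adlk lon duom iall exwk
Hunk 4: at line 1 remove [yxz,adlk] add [yhgvt] -> 7 lines: hfdeb nupk yhgvt lon duom iall exwk
Hunk 5: at line 1 remove [yhgvt] add [tym] -> 7 lines: hfdeb nupk tym lon duom iall exwk
Hunk 6: at line 2 remove [tym,lon,duom] add [aby] -> 5 lines: hfdeb nupk aby iall exwk
Hunk 7: at line 2 remove [aby] add [epoas] -> 5 lines: hfdeb nupk epoas iall exwk
Final line 5: exwk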